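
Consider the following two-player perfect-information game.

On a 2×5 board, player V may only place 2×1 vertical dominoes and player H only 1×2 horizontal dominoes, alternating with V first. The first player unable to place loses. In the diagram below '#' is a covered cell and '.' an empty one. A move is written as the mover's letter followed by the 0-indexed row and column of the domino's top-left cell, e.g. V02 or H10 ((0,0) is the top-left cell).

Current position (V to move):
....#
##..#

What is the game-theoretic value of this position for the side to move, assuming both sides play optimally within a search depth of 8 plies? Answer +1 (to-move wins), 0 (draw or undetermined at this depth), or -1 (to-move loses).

[....#/##..#] V move#1: V02:+1/..#.#/###.#*, V03:-1/...##/##.##
[..#.#/###.#] H move#2: H00:-1/###.#/###.#*
[###.#/###.#] V move#3: V03:+1/#####/#####*
[#####/#####] end (terminal -1, H#4); searched ....#/##..# to 8

value(....#/##..#, V) = +1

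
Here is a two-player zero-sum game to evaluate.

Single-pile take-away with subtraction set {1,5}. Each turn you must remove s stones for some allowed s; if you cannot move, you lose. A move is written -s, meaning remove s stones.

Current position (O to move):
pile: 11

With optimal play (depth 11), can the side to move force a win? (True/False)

O winning at [11]: True

[11] O move#1: -1:+1/10*, -5:+1/6
[10] X move#2: -1:-1/9*, -5:-1/5
[9] O move#3: -1:+1/8*, -5:+1/4
[8] X move#4: -1:-1/7*, -5:-1/3
[7] O move#5: -1:+1/6*, -5:+1/2
[6] X move#6: -1:-1/5*, -5:-1/1
[5] O move#7: -1:+1/4*, -5:+1/0
[4] X move#8: -1:-1/3*
[3] O move#9: -1:+1/2*
[2] X move#10: -1:-1/1*
[1] O move#11: -1:+1/0*
[0] end (terminal -1, X#12); searched 11 to 11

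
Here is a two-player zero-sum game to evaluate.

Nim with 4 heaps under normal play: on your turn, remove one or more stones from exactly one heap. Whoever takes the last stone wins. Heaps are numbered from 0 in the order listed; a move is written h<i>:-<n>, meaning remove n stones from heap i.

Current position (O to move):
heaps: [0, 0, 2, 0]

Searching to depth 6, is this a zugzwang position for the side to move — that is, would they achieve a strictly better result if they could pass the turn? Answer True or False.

zugzwang((0,0,2,0), O) = False

[(0,0,2,0)] O move#1: h2:-1:-1/(0,0,1,0), h2:-2:+1/(0,0,0,0)*
[(0,0,0,0)] end (terminal -1, X#2); searched (0,0,2,0) to 6
if O skipped the turn, X would face:
~ [(0,0,2,0)] X move#1: h2:-1:-1/(0,0,1,0), h2:-2:+1/(0,0,0,0)*
~ [(0,0,0,0)] end (terminal -1, O#2); searched (0,0,2,0) to 6
compare (O): move=+1 vs pass=-1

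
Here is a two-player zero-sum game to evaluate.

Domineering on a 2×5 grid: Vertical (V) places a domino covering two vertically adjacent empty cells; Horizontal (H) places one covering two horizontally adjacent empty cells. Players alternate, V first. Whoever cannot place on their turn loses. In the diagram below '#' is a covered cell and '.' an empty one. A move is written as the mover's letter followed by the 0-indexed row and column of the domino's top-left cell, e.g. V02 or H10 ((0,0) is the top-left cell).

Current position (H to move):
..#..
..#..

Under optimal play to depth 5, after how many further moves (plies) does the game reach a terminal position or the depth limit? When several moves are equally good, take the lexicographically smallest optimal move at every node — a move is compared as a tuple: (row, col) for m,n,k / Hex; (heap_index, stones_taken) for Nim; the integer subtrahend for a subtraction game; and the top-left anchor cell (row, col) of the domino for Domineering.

PV length from [..#../..#..]: 4 plies

[..#../..#..] H move#1: H00:-1/###../..#..*, H03:-1/..###/..#.., H10:-1/..#../###.., H13:-1/..#../..###
[###../..#..] V move#2: V03:+1/####./..##.*, V04:+1/###.#/..#.#
[####./..##.] H move#3: H10:-1/####./####.*
[####./####.] V move#4: V04:+1/#####/#####*
[#####/#####] end (terminal -1, H#5); searched ..#../..#.. to 5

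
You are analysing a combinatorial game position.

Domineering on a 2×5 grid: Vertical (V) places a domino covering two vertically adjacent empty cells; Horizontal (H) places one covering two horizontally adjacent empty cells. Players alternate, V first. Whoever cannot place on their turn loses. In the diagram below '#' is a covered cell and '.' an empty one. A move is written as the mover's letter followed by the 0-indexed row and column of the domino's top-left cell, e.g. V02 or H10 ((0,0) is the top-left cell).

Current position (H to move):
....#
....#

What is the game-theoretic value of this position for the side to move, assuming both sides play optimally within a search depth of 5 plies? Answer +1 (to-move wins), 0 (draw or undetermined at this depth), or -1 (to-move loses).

[....#/....#] H move#1: H00:-1/##..#/....#, H01:+1/.##.#/....#*, H02:-1/..###/....#, H10:-1/....#/##..#, H11:+1/....#/.##.#, H12:-1/....#/..###
[.##.#/....#] V move#2: V00:-1/###.#/#...#*, V03:-1/.####/...##
[###.#/#...#] H move#3: H11:-1/###.#/###.#, H12:+1/###.#/#.###*
[###.#/#.###] end (terminal -1, V#4); searched ....#/....# to 5

value(....#/....#, H) = +1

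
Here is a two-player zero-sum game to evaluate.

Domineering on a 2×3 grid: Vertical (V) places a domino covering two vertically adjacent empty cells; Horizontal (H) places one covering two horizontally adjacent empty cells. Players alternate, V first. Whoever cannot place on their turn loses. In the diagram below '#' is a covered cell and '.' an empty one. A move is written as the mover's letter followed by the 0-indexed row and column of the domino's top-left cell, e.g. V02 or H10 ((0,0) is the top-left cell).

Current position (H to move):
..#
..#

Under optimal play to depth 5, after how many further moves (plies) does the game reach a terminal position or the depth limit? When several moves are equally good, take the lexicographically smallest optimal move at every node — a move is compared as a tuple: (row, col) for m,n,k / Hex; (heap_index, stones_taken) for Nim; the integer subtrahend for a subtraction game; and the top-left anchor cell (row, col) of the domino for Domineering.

PV length from [..#/..#]: 1 ply

p1 H@[..#/..#]: H00[###/..#]+1* H10[..#/###]+1
p2 V@[###/..#] terminal -1; root [..#/..#] d5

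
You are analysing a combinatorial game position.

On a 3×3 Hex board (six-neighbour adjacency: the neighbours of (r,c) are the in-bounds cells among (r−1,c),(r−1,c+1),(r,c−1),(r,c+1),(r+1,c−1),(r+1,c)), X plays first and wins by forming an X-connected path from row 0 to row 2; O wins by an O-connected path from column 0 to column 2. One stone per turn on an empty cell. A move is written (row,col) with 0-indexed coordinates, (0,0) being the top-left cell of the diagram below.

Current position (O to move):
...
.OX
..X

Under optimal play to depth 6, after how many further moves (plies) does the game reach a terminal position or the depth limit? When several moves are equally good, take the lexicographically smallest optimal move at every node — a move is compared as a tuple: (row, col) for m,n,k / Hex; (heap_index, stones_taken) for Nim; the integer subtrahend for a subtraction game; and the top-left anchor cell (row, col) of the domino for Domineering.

[.../.OX/..X] O move#1: (0,0):-1/O../.OX/..X, (0,1):-1/.O./.OX/..X, (0,2):+1/..O/.OX/..X*, (1,0):-1/.../OOX/..X, (2,0):-1/.../.OX/O.X, (2,1):-1/.../.OX/.OX
[..O/.OX/..X] X move#2: (0,0):-1/X.O/.OX/..X*, (0,1):-1/.XO/.OX/..X, (1,0):-1/..O/XOX/..X, (2,0):-1/..O/.OX/X.X, (2,1):-1/..O/.OX/.XX
[X.O/.OX/..X] O move#3: (0,1):+1/XOO/.OX/..X*, (1,0):+1/X.O/OOX/..X, (2,0):+1/X.O/.OX/O.X, (2,1):+1/X.O/.OX/.OX
[XOO/.OX/..X] X move#4: (1,0):-1/XOO/XOX/..X*, (2,0):-1/XOO/.OX/X.X, (2,1):-1/XOO/.OX/.XX
[XOO/XOX/..X] O move#5: (2,0):+1/XOO/XOX/O.X*, (2,1):-1/XOO/XOX/.OX
[XOO/XOX/O.X] end (terminal -1, X#6); searched .../.OX/..X to 6

PV length from [.../.OX/..X]: 5 plies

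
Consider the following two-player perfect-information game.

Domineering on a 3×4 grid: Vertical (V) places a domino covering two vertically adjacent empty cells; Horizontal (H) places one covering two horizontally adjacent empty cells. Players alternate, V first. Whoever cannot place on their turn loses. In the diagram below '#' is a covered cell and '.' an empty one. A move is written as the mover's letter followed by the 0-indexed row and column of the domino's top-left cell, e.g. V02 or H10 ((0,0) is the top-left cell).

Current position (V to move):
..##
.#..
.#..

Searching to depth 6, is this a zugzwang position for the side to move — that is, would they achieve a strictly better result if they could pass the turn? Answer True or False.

zugzwang(..##/.#../.#.., V) = False

ply 1, V at ..##/.#../.#.. | V00=-1→#.##/##../.#..; V10=-1→..##/##../##..; V12=+1→..##/.##./.##.*; V13=+1→..##/.#.#/.#.#
ply 2, H at ..##/.##./.##. | H00=-1→####/.##./.##.*
ply 3, V at ####/.##./.##. | V10=+1→####/###./###.*; V13=+1→####/.###/.###
ply 4: ####/###./###. is terminal -1 (H); from ..##/.#../.#.. depth 6
if V skipped the turn, H would face:
~ ply 1, H at ..##/.#../.#.. | H00=-1→####/.#../.#..; H12=+1→..##/.###/.#..*; H22=+1→..##/.#../.###
~ ply 2, V at ..##/.###/.#.. | V00=-1→#.##/####/.#..*; V10=-1→..##/####/##..
~ ply 3, H at #.##/####/.#.. | H22=+1→#.##/####/.###*
~ ply 4: #.##/####/.### is terminal -1 (V); from ..##/.#../.#.. depth 6
compare (V): move=+1 vs pass=-1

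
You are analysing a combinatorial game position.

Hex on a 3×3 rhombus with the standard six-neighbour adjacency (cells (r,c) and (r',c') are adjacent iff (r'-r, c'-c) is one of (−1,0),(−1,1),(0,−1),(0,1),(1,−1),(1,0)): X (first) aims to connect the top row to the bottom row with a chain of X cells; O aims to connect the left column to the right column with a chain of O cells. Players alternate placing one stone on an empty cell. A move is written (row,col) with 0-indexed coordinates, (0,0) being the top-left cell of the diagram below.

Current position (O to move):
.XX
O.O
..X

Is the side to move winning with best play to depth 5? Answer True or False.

O winning at [.XX/O.O/..X]: True

ply 1, O at .XX/O.O/..X | (0,0)=-1→OXX/O.O/..X; (1,1)=+1→.XX/OOO/..X*; (2,0)=+1→.XX/O.O/O.X; (2,1)=+1→.XX/O.O/.OX
ply 2: .XX/OOO/..X is terminal -1 (X); from .XX/O.O/..X depth 5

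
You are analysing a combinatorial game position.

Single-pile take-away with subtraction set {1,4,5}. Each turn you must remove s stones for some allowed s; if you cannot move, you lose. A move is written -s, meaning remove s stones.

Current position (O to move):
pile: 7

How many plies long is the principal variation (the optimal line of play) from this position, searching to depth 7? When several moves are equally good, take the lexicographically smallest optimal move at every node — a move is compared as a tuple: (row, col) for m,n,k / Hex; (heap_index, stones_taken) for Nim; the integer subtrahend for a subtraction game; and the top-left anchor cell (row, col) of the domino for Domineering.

p1 O@[7]: -1[6]-1 -4[3]-1 -5[2]+1*
p2 X@[2]: -1[1]-1*
p3 O@[1]: -1[0]+1*
p4 X@[0] terminal -1; root [7] d7

PV length from [7]: 3 plies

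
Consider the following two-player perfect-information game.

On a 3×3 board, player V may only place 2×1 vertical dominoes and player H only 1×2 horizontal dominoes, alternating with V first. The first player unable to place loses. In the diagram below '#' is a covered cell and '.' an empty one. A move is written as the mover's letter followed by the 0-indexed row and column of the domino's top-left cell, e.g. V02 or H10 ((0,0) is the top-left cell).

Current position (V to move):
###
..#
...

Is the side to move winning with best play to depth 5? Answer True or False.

[###/..#/...] V move#1: V10:-1/###/#.#/#.., V11:+1/###/.##/.#.*
[###/.##/.#.] end (terminal -1, H#2); searched ###/..#/... to 5

V winning at [###/..#/...]: True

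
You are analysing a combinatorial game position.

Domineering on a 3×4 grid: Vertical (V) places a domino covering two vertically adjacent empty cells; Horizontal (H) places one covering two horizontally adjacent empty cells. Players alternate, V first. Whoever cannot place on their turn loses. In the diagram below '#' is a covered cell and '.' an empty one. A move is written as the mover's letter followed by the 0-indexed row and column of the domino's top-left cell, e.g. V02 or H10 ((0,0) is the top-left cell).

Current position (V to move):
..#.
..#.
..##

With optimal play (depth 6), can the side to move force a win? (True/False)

V winning at [..#./..#./..##]: True

[..#./..#./..##] V move#1: V00:+1/#.#./#.#./..##*, V01:+1/.##./.##./..##, V03:-1/..##/..##/..##, V10:+1/..#./#.#./#.##, V11:+1/..#./.##./.###
[#.#./#.#./..##] H move#2: H20:-1/#.#./#.#./####*
[#.#./#.#./####] V move#3: V01:+1/###./###./####*, V03:+1/#.##/#.##/####
[###./###./####] end (terminal -1, H#4); searched ..#./..#./..## to 6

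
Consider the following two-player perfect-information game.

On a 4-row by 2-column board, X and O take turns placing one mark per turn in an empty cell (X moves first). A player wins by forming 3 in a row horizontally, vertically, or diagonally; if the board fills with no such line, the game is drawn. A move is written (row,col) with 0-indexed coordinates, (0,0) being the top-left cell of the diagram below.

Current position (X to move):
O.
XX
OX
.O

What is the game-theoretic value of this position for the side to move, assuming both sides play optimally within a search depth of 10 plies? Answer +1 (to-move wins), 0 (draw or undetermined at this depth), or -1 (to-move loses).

value(O./XX/OX/.O, X) = +1

[O./XX/OX/.O] X move#1: (0,1):+1/OX/XX/OX/.O*, (3,0):+0/O./XX/OX/XO
[OX/XX/OX/.O] end (terminal -1, O#2); searched O./XX/OX/.O to 10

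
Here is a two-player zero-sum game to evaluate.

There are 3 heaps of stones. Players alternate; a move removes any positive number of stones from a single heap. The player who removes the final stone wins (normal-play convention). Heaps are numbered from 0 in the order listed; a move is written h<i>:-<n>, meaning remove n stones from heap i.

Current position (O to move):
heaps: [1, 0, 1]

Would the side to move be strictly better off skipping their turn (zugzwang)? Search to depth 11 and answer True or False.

ply 1, O at (1,0,1) | h0:-1=-1→(0,0,1)*; h2:-1=-1→(1,0,0)
ply 2, X at (0,0,1) | h2:-1=+1→(0,0,0)*
ply 3: (0,0,0) is terminal -1 (O); from (1,0,1) depth 11
pass branch (X moves first from the same position):
  | ply 1, X at (1,0,1) | h0:-1=-1→(0,0,1)*; h2:-1=-1→(1,0,0)
  | ply 2, O at (0,0,1) | h2:-1=+1→(0,0,0)*
  | ply 3: (0,0,0) is terminal -1 (X); from (1,0,1) depth 11
O moving scores -1; O passing scores +1

zugzwang((1,0,1), O) = True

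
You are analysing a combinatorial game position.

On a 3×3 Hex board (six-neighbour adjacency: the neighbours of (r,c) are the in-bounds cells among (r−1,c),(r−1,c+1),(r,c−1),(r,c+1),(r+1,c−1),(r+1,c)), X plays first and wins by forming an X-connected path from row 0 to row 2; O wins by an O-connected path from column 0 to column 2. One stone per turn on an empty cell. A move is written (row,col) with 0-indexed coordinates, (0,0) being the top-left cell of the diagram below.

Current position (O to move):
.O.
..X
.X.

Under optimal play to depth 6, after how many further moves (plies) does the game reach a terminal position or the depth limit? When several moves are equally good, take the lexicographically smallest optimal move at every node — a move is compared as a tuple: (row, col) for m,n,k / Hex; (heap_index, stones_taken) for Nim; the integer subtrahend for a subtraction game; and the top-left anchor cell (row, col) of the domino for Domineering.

PV length from [.O./..X/.X.]: 3 plies

p1 O@[.O./..X/.X.]: (0,0)[OO./..X/.X.]-1 (0,2)[.OO/..X/.X.]+1* (1,0)[.O./O.X/.X.]-1 (1,1)[.O./.OX/.X.]-1 (2,0)[.O./..X/OX.]-1 (2,2)[.O./..X/.XO]-1
p2 X@[.OO/..X/.X.]: (0,0)[XOO/..X/.X.]-1* (1,0)[.OO/X.X/.X.]-1 (1,1)[.OO/.XX/.X.]-1 (2,0)[.OO/..X/XX.]-1 (2,2)[.OO/..X/.XX]-1
p3 O@[XOO/..X/.X.]: (1,0)[XOO/O.X/.X.]+1* (1,1)[XOO/.OX/.X.]+1 (2,0)[XOO/..X/OX.]+1 (2,2)[XOO/..X/.XO]-1
p4 X@[XOO/O.X/.X.] terminal -1; root [.O./..X/.X.] d6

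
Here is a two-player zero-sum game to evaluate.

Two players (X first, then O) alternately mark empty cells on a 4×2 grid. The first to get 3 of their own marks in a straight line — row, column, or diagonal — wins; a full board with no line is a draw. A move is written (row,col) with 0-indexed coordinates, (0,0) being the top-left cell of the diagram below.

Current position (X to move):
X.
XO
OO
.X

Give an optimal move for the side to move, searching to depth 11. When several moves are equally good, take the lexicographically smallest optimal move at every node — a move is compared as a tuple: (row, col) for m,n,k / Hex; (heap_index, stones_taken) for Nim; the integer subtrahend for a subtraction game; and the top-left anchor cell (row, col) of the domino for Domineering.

X's best at [X./XO/OO/.X]: (0,1)

[X./XO/OO/.X] X move#1: (0,1):+0/XX/XO/OO/.X*, (3,0):-1/X./XO/OO/XX
[XX/XO/OO/.X] O move#2: (3,0):+0/XX/XO/OO/OX*
[XX/XO/OO/OX] end (terminal +0, X#3); searched X./XO/OO/.X to 11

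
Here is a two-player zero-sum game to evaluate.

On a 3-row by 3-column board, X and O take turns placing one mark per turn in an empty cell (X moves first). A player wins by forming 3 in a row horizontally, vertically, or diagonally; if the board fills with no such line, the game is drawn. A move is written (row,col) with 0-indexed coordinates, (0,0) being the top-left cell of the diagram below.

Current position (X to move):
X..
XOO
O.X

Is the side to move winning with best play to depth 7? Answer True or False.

X winning at [X../XOO/O.X]: False

p1 X@[X../XOO/O.X]: (0,1)[XX./XOO/O.X]-1 (0,2)[X.X/XOO/O.X]+0* (2,1)[X../XOO/OXX]-1
p2 O@[X.X/XOO/O.X]: (0,1)[XOX/XOO/O.X]+0* (2,1)[X.X/XOO/OOX]-1
p3 X@[XOX/XOO/O.X]: (2,1)[XOX/XOO/OXX]+0*
p4 O@[XOX/XOO/OXX] terminal +0; root [X../XOO/O.X] d7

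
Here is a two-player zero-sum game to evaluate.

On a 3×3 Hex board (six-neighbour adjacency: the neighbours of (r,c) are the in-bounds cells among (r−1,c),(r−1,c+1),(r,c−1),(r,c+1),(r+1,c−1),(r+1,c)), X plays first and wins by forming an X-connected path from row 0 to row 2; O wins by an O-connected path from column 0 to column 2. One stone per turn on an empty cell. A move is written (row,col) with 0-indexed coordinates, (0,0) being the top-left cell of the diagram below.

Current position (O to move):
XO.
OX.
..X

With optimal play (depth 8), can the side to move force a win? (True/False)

O winning at [XO./OX./..X]: True

[XO./OX./..X] O move#1: (0,2):+1/XOO/OX./..X*, (1,2):-1/XO./OXO/..X, (2,0):-1/XO./OX./O.X, (2,1):-1/XO./OX./.OX
[XOO/OX./..X] end (terminal -1, X#2); searched XO./OX./..X to 8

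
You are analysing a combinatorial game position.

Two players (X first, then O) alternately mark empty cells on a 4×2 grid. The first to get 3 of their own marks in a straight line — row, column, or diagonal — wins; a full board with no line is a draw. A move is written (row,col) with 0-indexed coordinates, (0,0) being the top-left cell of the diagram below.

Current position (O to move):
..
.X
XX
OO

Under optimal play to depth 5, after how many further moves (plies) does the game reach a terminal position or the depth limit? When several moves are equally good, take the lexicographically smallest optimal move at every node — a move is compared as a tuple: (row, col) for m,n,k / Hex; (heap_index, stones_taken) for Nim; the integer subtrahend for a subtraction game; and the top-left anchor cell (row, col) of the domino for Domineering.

[../.X/XX/OO] O move#1: (0,0):-1/O./.X/XX/OO, (0,1):+0/.O/.X/XX/OO*, (1,0):-1/../OX/XX/OO
[.O/.X/XX/OO] X move#2: (0,0):+0/XO/.X/XX/OO*, (1,0):+0/.O/XX/XX/OO
[XO/.X/XX/OO] O move#3: (1,0):+0/XO/OX/XX/OO*
[XO/OX/XX/OO] end (terminal +0, X#4); searched ../.X/XX/OO to 5

PV length from [../.X/XX/OO]: 3 plies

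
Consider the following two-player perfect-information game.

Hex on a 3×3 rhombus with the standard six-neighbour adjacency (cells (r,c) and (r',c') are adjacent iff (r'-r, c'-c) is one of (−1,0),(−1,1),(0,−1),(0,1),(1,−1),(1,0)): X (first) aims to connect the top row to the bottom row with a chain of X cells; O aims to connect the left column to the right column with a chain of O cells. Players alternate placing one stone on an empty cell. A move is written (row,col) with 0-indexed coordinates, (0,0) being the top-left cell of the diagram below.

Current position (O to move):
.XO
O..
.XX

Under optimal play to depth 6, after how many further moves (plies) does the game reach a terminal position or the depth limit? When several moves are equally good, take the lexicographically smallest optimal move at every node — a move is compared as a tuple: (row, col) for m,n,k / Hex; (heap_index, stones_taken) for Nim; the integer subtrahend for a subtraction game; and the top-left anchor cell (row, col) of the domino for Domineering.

PV length from [.XO/O../.XX]: 1 ply

[.XO/O../.XX] O move#1: (0,0):-1/OXO/O../.XX, (1,1):+1/.XO/OO./.XX*, (1,2):-1/.XO/O.O/.XX, (2,0):-1/.XO/O../OXX
[.XO/OO./.XX] end (terminal -1, X#2); searched .XO/O../.XX to 6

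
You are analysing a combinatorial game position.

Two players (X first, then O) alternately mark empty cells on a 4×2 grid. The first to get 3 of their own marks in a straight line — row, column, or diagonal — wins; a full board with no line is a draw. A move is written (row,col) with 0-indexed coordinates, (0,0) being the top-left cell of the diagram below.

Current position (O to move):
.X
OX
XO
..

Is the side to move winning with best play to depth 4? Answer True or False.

p1 O@[.X/OX/XO/..]: (0,0)[OX/OX/XO/..]+0* (3,0)[.X/OX/XO/O.]+0 (3,1)[.X/OX/XO/.O]+0
p2 X@[OX/OX/XO/..]: (3,0)[OX/OX/XO/X.]+0* (3,1)[OX/OX/XO/.X]+0
p3 O@[OX/OX/XO/X.]: (3,1)[OX/OX/XO/XO]+0*
p4 X@[OX/OX/XO/XO] terminal +0; root [.X/OX/XO/..] d4

O winning at [.X/OX/XO/..]: False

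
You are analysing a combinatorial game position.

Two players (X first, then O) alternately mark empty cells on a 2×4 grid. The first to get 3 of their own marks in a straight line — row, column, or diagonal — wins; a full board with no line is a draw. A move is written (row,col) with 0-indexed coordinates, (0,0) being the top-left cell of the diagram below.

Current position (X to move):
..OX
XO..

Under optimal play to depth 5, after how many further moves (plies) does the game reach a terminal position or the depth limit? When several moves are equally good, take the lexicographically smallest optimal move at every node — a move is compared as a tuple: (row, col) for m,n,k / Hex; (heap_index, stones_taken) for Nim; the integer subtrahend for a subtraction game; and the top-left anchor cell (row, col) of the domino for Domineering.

p1 X@[..OX/XO..]: (0,0)[X.OX/XO..]+0* (0,1)[.XOX/XO..]+0 (1,2)[..OX/XOX.]+0 (1,3)[..OX/XO.X]+0
p2 O@[X.OX/XO..]: (0,1)[XOOX/XO..]+0* (1,2)[X.OX/XOO.]+0 (1,3)[X.OX/XO.O]+0
p3 X@[XOOX/XO..]: (1,2)[XOOX/XOX.]+0* (1,3)[XOOX/XO.X]+0
p4 O@[XOOX/XOX.]: (1,3)[XOOX/XOXO]+0*
p5 X@[XOOX/XOXO] terminal +0; root [..OX/XO..] d5

PV length from [..OX/XO..]: 4 plies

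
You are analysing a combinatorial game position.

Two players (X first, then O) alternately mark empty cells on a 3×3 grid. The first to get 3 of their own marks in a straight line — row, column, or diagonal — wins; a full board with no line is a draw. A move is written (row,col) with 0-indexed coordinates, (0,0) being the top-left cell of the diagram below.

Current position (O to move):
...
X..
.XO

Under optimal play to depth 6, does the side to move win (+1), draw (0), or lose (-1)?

value(.../X../.XO, O) = +1

ply 1, O at .../X../.XO | (0,0)=-1→O../X../.XO; (0,1)=+0→.O./X../.XO; (0,2)=+1→..O/X../.XO*; (1,1)=+0→.../XO./.XO; (1,2)=-1→.../X.O/.XO; (2,0)=-1→.../X../OXO
ply 2, X at ..O/X../.XO | (0,0)=-1→X.O/X../.XO*; (0,1)=-1→.XO/X../.XO; (1,1)=-1→..O/XX./.XO; (1,2)=-1→..O/X.X/.XO; (2,0)=-1→..O/X../XXO
ply 3, O at X.O/X../.XO | (0,1)=-1→XOO/X../.XO; (1,1)=-1→X.O/XO./.XO; (1,2)=+1→X.O/X.O/.XO*; (2,0)=+1→X.O/X../OXO
ply 4: X.O/X.O/.XO is terminal -1 (X); from .../X../.XO depth 6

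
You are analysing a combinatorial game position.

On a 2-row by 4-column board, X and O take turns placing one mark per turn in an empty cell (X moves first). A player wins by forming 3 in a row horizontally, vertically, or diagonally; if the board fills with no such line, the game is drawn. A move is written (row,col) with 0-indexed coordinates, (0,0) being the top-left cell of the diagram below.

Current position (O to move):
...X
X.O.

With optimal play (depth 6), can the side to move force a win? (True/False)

O winning at [...X/X.O.]: False

[...X/X.O.] O move#1: (0,0):+0/O..X/X.O.*, (0,1):+0/.O.X/X.O., (0,2):+0/..OX/X.O., (1,1):+0/...X/XOO., (1,3):+0/...X/X.OO
[O..X/X.O.] X move#2: (0,1):+0/OX.X/X.O.*, (0,2):+0/O.XX/X.O., (1,1):+0/O..X/XXO., (1,3):+0/O..X/X.OX
[OX.X/X.O.] O move#3: (0,2):+0/OXOX/X.O.*, (1,1):-1/OX.X/XOO., (1,3):-1/OX.X/X.OO
[OXOX/X.O.] X move#4: (1,1):+0/OXOX/XXO.*, (1,3):+0/OXOX/X.OX
[OXOX/XXO.] O move#5: (1,3):+0/OXOX/XXOO*
[OXOX/XXOO] end (terminal +0, X#6); searched ...X/X.O. to 6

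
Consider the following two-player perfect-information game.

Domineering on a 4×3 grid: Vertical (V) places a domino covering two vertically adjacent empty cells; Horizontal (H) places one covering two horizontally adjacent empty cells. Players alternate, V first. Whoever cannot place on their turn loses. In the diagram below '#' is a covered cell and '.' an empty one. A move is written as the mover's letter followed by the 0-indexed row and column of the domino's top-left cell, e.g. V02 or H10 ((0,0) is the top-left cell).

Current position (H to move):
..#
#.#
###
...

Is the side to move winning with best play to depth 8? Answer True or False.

H winning at [..#/#.#/###/...]: True

[..#/#.#/###/...] H move#1: H00:+1/###/#.#/###/...*, H30:-1/..#/#.#/###/##., H31:-1/..#/#.#/###/.##
[###/#.#/###/...] end (terminal -1, V#2); searched ..#/#.#/###/... to 8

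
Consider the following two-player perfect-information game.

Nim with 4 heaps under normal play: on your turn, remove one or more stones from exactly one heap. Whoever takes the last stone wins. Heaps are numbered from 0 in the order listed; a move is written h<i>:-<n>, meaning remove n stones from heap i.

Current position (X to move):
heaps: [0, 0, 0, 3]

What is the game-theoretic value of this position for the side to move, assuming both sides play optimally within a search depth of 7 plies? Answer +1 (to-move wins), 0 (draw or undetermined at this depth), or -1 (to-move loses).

[(0,0,0,3)] X move#1: h3:-1:-1/(0,0,0,2), h3:-2:-1/(0,0,0,1), h3:-3:+1/(0,0,0,0)*
[(0,0,0,0)] end (terminal -1, O#2); searched (0,0,0,3) to 7

value((0,0,0,3), X) = +1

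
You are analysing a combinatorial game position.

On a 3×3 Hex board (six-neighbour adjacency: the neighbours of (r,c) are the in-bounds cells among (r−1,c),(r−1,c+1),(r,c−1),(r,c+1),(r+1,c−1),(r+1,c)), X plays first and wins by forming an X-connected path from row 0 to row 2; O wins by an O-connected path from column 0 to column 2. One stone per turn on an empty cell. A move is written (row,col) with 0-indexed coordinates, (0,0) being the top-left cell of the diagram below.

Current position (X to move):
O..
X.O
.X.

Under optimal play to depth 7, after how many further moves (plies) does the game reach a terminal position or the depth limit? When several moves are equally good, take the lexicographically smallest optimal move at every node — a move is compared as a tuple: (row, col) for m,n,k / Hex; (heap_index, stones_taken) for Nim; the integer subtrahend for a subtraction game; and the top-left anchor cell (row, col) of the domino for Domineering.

ply 1, X at O../X.O/.X. | (0,1)=+1→OX./X.O/.X.*; (0,2)=-1→O.X/X.O/.X.; (1,1)=+1→O../XXO/.X.; (2,0)=-1→O../X.O/XX.; (2,2)=-1→O../X.O/.XX
ply 2, O at OX./X.O/.X. | (0,2)=-1→OXO/X.O/.X.*; (1,1)=-1→OX./XOO/.X.; (2,0)=-1→OX./X.O/OX.; (2,2)=-1→OX./X.O/.XO
ply 3, X at OXO/X.O/.X. | (1,1)=+1→OXO/XXO/.X.*; (2,0)=+1→OXO/X.O/XX.; (2,2)=+1→OXO/X.O/.XX
ply 4: OXO/XXO/.X. is terminal -1 (O); from O../X.O/.X. depth 7

PV length from [O../X.O/.X.]: 3 plies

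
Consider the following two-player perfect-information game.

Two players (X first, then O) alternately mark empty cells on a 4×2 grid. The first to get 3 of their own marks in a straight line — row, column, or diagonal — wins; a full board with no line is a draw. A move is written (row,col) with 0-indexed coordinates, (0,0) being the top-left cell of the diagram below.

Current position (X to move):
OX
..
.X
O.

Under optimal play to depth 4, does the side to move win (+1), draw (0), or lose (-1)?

value(OX/../.X/O., X) = +1

p1 X@[OX/../.X/O.]: (1,0)[OX/X./.X/O.]+0 (1,1)[OX/.X/.X/O.]+1* (2,0)[OX/../XX/O.]+0 (3,1)[OX/../.X/OX]+0
p2 O@[OX/.X/.X/O.] terminal -1; root [OX/../.X/O.] d4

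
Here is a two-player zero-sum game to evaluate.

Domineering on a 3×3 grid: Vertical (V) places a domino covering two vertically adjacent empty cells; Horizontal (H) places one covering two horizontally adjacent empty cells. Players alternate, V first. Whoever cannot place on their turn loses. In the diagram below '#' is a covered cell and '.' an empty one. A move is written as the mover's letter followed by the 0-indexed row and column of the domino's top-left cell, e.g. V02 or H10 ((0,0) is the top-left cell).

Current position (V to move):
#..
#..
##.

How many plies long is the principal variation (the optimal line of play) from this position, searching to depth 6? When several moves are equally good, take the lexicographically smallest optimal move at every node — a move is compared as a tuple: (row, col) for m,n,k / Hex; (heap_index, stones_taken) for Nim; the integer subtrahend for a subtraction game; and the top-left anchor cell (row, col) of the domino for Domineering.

ply 1, V at #../#../##. | V01=+1→##./##./##.*; V02=+1→#.#/#.#/##.; V12=-1→#../#.#/###
ply 2: ##./##./##. is terminal -1 (H); from #../#../##. depth 6

PV length from [#../#../##.]: 1 ply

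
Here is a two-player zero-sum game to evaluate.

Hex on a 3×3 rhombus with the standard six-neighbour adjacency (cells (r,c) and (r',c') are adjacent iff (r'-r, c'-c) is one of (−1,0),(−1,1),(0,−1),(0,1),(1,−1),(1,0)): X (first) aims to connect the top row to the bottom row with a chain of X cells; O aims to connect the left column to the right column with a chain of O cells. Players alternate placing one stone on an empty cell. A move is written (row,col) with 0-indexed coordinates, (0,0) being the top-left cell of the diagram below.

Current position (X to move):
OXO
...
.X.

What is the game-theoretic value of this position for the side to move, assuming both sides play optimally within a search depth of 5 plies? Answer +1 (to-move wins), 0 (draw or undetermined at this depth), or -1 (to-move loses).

ply 1, X at OXO/.../.X. | (1,0)=+1→OXO/X../.X.*; (1,1)=+1→OXO/.X./.X.; (1,2)=-1→OXO/..X/.X.; (2,0)=+1→OXO/.../XX.; (2,2)=-1→OXO/.../.XX
ply 2, O at OXO/X../.X. | (1,1)=-1→OXO/XO./.X.*; (1,2)=-1→OXO/X.O/.X.; (2,0)=-1→OXO/X../OX.; (2,2)=-1→OXO/X../.XO
ply 3, X at OXO/XO./.X. | (1,2)=-1→OXO/XOX/.X.; (2,0)=+1→OXO/XO./XX.*; (2,2)=-1→OXO/XO./.XX
ply 4: OXO/XO./XX. is terminal -1 (O); from OXO/.../.X. depth 5

value(OXO/.../.X., X) = +1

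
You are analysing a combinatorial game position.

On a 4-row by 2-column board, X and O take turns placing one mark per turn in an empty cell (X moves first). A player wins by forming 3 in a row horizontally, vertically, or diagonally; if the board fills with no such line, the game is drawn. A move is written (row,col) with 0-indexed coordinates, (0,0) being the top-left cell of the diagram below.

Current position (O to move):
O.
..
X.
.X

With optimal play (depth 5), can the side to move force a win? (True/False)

ply 1, O at O./../X./.X | (0,1)=+0→OO/../X./.X*; (1,0)=+0→O./O./X./.X; (1,1)=+0→O./.O/X./.X; (2,1)=+0→O./../XO/.X; (3,0)=+0→O./../X./OX
ply 2, X at OO/../X./.X | (1,0)=+0→OO/X./X./.X*; (1,1)=+0→OO/.X/X./.X; (2,1)=+0→OO/../XX/.X; (3,0)=+0→OO/../X./XX
ply 3, O at OO/X./X./.X | (1,1)=-1→OO/XO/X./.X; (2,1)=-1→OO/X./XO/.X; (3,0)=+0→OO/X./X./OX*
ply 4, X at OO/X./X./OX | (1,1)=+0→OO/XX/X./OX*; (2,1)=+0→OO/X./XX/OX
ply 5, O at OO/XX/X./OX | (2,1)=+0→OO/XX/XO/OX*
ply 6: OO/XX/XO/OX is terminal +0 (X); from O./../X./.X depth 5

O winning at [O./../X./.X]: False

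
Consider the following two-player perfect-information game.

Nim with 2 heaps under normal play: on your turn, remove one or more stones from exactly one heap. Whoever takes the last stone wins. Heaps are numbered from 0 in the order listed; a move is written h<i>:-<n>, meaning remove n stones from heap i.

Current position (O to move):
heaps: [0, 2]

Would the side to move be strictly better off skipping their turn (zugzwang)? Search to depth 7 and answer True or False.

ply 1, O at (0,2) | h1:-1=-1→(0,1); h1:-2=+1→(0,0)*
ply 2: (0,0) is terminal -1 (X); from (0,2) depth 7
pass branch (X moves first from the same position):
  | ply 1, X at (0,2) | h1:-1=-1→(0,1); h1:-2=+1→(0,0)*
  | ply 2: (0,0) is terminal -1 (O); from (0,2) depth 7
O moving scores +1; O passing scores -1

zugzwang((0,2), O) = False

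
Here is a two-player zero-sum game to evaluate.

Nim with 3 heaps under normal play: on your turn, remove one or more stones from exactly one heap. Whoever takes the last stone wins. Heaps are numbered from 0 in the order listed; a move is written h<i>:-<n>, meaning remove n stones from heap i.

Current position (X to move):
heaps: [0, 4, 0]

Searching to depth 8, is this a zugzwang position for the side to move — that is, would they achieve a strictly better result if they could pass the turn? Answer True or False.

ply 1, X at (0,4,0) | h1:-1=-1→(0,3,0); h1:-2=-1→(0,2,0); h1:-3=-1→(0,1,0); h1:-4=+1→(0,0,0)*
ply 2: (0,0,0) is terminal -1 (O); from (0,4,0) depth 8
suppose X passes — search the same position with O to move:
pass> ply 1, O at (0,4,0) | h1:-1=-1→(0,3,0); h1:-2=-1→(0,2,0); h1:-3=-1→(0,1,0); h1:-4=+1→(0,0,0)*
pass> ply 2: (0,0,0) is terminal -1 (X); from (0,4,0) depth 8
for X: play +1, pass -1

zugzwang((0,4,0), X) = False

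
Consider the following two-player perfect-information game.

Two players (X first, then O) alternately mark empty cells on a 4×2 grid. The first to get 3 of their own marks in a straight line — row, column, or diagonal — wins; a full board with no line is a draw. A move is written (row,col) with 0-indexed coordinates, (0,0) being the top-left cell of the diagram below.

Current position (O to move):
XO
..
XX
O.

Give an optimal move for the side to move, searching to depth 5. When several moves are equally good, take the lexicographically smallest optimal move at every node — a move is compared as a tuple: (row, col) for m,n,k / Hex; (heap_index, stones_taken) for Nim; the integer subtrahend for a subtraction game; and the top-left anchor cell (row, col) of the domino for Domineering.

O's best at [XO/../XX/O.]: (1,0)

p1 O@[XO/../XX/O.]: (1,0)[XO/O./XX/O.]+0* (1,1)[XO/.O/XX/O.]-1 (3,1)[XO/../XX/OO]-1
p2 X@[XO/O./XX/O.]: (1,1)[XO/OX/XX/O.]+0* (3,1)[XO/O./XX/OX]+0
p3 O@[XO/OX/XX/O.]: (3,1)[XO/OX/XX/OO]+0*
p4 X@[XO/OX/XX/OO] terminal +0; root [XO/../XX/O.] d5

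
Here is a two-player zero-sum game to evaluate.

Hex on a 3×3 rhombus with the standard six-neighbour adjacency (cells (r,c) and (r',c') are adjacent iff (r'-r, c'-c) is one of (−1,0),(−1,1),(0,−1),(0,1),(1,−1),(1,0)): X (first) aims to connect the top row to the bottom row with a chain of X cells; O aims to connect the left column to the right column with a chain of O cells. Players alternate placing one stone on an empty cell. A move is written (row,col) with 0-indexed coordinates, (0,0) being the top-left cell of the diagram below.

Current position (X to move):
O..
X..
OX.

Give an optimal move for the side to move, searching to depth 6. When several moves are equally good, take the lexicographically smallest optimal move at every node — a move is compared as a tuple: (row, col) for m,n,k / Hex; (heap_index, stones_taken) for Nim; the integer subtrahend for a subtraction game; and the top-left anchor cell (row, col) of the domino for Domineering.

X's best at [O../X../OX.]: (0,2)

[O../X../OX.] X move#1: (0,1):-1/OX./X../OX., (0,2):+1/O.X/X../OX.*, (1,1):+1/O../XX./OX., (1,2):-1/O../X.X/OX., (2,2):-1/O../X../OXX
[O.X/X../OX.] O move#2: (0,1):-1/OOX/X../OX.*, (1,1):-1/O.X/XO./OX., (1,2):-1/O.X/X.O/OX., (2,2):-1/O.X/X../OXO
[OOX/X../OX.] X move#3: (1,1):+1/OOX/XX./OX.*, (1,2):+1/OOX/X.X/OX., (2,2):+1/OOX/X../OXX
[OOX/XX./OX.] end (terminal -1, O#4); searched O../X../OX. to 6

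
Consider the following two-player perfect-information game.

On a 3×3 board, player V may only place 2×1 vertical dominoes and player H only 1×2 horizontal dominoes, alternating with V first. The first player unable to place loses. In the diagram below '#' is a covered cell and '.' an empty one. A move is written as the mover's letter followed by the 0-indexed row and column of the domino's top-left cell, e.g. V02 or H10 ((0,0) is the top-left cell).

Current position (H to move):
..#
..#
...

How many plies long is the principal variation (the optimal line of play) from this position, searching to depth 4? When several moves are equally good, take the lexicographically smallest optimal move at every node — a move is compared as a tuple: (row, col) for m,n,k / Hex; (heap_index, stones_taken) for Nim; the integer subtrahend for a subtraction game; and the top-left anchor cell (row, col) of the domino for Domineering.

PV length from [..#/..#/...]: 1 ply

ply 1, H at ..#/..#/... | H00=-1→###/..#/...; H10=+1→..#/###/...*; H20=-1→..#/..#/##.; H21=-1→..#/..#/.##
ply 2: ..#/###/... is terminal -1 (V); from ..#/..#/... depth 4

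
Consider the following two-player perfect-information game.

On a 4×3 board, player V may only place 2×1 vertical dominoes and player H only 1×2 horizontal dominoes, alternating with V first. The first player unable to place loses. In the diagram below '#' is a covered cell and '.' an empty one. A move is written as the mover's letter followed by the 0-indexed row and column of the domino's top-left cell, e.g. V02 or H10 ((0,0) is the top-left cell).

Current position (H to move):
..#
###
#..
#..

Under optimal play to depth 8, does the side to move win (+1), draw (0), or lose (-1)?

value(..#/###/#../#.., H) = +1

[..#/###/#../#..] H move#1: H00:-1/###/###/#../#.., H21:+1/..#/###/###/#..*, H31:+1/..#/###/#../###
[..#/###/###/#..] end (terminal -1, V#2); searched ..#/###/#../#.. to 8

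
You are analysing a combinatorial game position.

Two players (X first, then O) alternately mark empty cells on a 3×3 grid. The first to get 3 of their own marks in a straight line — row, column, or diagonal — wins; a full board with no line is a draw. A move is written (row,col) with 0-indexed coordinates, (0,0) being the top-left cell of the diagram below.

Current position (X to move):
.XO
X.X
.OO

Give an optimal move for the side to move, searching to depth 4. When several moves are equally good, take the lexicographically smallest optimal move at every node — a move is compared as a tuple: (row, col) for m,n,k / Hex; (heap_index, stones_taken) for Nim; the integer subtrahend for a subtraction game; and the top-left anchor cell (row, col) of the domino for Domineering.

X's best at [.XO/X.X/.OO]: (1,1)

[.XO/X.X/.OO] X move#1: (0,0):-1/XXO/X.X/.OO, (1,1):+1/.XO/XXX/.OO*, (2,0):+1/.XO/X.X/XOO
[.XO/XXX/.OO] end (terminal -1, O#2); searched .XO/X.X/.OO to 4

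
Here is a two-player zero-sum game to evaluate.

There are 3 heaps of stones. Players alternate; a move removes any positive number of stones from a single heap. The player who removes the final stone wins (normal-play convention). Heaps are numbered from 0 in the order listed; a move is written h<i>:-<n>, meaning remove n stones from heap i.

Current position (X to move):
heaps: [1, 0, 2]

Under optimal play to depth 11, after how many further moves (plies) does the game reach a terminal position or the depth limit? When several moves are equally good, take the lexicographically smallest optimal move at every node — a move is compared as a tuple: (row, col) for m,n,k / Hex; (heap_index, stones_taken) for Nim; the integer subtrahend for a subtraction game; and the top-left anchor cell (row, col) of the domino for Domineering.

PV length from [(1,0,2)]: 3 plies

[(1,0,2)] X move#1: h0:-1:-1/(0,0,2), h2:-1:+1/(1,0,1)*, h2:-2:-1/(1,0,0)
[(1,0,1)] O move#2: h0:-1:-1/(0,0,1)*, h2:-1:-1/(1,0,0)
[(0,0,1)] X move#3: h2:-1:+1/(0,0,0)*
[(0,0,0)] end (terminal -1, O#4); searched (1,0,2) to 11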